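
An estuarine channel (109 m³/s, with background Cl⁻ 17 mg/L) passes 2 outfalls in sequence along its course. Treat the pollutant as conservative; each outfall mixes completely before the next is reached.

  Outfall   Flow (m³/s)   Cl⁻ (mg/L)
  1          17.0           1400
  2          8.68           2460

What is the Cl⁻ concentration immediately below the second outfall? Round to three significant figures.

349 mg/L

Outfall 1: combined Q = 126.0 m³/s; C = (109.0·17.00 + 17.00·1400)/126.0 = 203.6 mg/L.
Outfall 2: combined Q = 134.7 m³/s; C = (126.0·203.6 + 8.680·2460)/134.7 = 349.0 mg/L.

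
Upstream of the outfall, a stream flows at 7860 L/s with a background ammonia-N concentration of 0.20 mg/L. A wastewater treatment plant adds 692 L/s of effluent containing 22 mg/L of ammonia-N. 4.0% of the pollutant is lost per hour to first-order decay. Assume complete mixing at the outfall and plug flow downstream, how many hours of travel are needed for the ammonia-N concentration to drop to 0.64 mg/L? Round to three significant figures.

27.5 h

Conservation of mass: C = (7860·0.2000 + 692.0·22.00) / 8552 = 16800/8552 = 1.964 mg/L.
4.0%/h lost → k = −ln(1 − 0.04) = 0.04082 h⁻¹.
1.964·exp(−k·t) = 0.64 → t = ln(1.964/0.64)/k = 98880 s = 27.47 h.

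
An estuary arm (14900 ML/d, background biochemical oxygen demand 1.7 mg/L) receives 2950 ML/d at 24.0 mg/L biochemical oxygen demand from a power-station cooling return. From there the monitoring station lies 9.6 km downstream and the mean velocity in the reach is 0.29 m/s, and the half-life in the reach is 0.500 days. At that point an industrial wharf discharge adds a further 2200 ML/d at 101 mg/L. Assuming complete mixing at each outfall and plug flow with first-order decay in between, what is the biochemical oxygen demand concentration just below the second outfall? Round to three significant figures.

13.9 mg/L

Flow-weighted average: C = (14900·1.700 + 2950·24.00) / 17850 = 96130/17850 = 5.385 mg/L; combined flow 17850 ML/d.
Travel time t = 9.6·1000 / 0.29 = 33100 s = 9.195 h.
Half-life 0.500 d → k = ln 2 / 0.500 = 1.386 d⁻¹.
Decay over the reach: 5.385·exp(−kt) = 5.385·0.5879 = 3.166 mg/L.
Second outfall: C = (17850·3.166 + 2200·101.0)/20050 = 13.90 mg/L.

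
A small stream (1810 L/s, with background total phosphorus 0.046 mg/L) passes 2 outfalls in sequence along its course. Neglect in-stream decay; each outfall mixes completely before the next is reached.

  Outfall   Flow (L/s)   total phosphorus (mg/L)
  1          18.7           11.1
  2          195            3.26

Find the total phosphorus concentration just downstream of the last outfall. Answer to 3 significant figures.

After outfall 1: Q = 1810 + 18.70 = 1829 L/s; C = (1810·0.04600 + 18.70·11.10)/1829 = 0.1590 mg/L.
After outfall 2: Q = 1829 + 195.0 = 2024 L/s; C = (1829·0.1590 + 195.0·3.260)/2024 = 0.4578 mg/L.

0.458 mg/L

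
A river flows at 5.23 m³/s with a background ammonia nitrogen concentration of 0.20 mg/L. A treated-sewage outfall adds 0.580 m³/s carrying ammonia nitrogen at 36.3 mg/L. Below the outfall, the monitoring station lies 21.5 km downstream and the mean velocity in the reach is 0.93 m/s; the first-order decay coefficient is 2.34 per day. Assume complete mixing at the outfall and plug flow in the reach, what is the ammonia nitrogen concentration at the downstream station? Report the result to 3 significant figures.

2.03 mg/L

Conservation of mass: C = (5.230·0.2000 + 0.5800·36.30) / 5.810 = 22.10/5.810 = 3.804 mg/L.
Travel time t = 21.5·1000 / 0.93 = 23120 s = 6.422 h.
First-order decay: C = 3.804·exp(−k·t) = 3.804·0.5347 = 2.034 mg/L.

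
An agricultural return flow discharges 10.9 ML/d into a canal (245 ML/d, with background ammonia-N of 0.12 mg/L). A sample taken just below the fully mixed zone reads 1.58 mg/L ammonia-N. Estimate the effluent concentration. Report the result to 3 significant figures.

34.4 mg/L

Mass balance: 245.0·0.1200 + 10.90·Cₑ = 255.9·1.580
→ Cₑ = (255.9·1.580 − 245.0·0.1200) / 10.90 = 34.40 mg/L.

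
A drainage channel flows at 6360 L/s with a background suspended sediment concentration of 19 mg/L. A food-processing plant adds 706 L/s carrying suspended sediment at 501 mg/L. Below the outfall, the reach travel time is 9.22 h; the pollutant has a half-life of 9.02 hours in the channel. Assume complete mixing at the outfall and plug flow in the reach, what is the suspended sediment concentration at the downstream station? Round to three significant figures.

Mixed concentration C = ΣQC/ΣQ = (6360·19.00 + 706.0·501.0) / 7066 = 474500/7066 = 67.16 mg/L.
Half-life 9.02 h → k = ln 2 / 9.02 = 0.07685 h⁻¹ = 1.844 d⁻¹.
First-order decay: C = 67.16·exp(−k·t) = 67.16·0.4924 = 33.07 mg/L.

33.1 mg/L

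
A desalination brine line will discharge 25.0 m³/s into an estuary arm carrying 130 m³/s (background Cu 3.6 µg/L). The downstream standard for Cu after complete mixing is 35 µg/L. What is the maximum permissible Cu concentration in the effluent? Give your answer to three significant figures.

198 µg/L

At the limit, (Qr·Cr + Qe·Cₑ)/(Qr + Qe) = 35:
Cₑ = (155.0·35 − 130.0·3.600) / 25.00 = 198.3 µg/L.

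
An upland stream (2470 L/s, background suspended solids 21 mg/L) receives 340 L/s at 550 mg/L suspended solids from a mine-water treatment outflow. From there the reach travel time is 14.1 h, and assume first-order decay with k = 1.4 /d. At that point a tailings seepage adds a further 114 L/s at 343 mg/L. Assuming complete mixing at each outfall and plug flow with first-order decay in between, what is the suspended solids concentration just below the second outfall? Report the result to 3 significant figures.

After mixing, C = (2470·21.00 + 340.0·550.0) / 2810 = 238900/2810 = 85.01 mg/L; combined flow 2810 L/s.
Decay over the reach: 85.01·exp(−kt) = 85.01·0.4393 = 37.35 mg/L.
Second outfall: C = (2810·37.35 + 114.0·343.0)/2924 = 49.26 mg/L.

49.3 mg/L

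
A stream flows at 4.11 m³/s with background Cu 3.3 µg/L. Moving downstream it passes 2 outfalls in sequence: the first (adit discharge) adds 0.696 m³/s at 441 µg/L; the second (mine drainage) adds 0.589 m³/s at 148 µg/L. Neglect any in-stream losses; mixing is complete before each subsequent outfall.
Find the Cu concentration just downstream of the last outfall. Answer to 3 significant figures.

75.6 µg/L

Below outfall 1: Q → 4.806 m³/s, C = (4.110·3.300 + 0.6960·441.0)/4.806 = 66.69 µg/L.
Below outfall 2: Q → 5.395 m³/s, C = (4.806·66.69 + 0.5890·148.0)/5.395 = 75.56 µg/L.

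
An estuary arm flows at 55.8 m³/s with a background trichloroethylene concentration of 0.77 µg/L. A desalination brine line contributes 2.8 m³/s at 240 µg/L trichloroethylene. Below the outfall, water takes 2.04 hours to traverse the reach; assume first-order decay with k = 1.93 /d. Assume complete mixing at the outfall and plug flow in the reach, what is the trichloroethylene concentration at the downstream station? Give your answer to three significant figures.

Conservation of mass: C = (55.80·0.7700 + 2.800·240.0) / 58.60 = 715.0/58.60 = 12.20 µg/L.
Applying C = C₀e^(−kt): 12.20 × 0.8487 = 10.35 µg/L.

10.4 µg/L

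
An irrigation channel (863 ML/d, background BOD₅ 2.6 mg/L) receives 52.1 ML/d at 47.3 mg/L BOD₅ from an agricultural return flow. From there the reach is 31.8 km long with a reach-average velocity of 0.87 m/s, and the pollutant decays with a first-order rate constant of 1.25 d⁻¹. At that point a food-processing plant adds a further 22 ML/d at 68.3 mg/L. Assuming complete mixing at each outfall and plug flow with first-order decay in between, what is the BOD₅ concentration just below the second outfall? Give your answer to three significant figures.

After mixing, C = (863.0·2.600 + 52.10·47.30) / 915.1 = 4708/915.1 = 5.145 mg/L; combined flow 915.1 ML/d.
Travel time t = 31.8·1000 / 0.87 = 36550 s = 10.15 h.
First-order decay: C = 5.145·exp(−k·t) = 5.145·0.5893 = 3.032 mg/L.
Second outfall: C = (915.1·3.032 + 22.00·68.30)/937.1 = 4.564 mg/L.

4.56 mg/L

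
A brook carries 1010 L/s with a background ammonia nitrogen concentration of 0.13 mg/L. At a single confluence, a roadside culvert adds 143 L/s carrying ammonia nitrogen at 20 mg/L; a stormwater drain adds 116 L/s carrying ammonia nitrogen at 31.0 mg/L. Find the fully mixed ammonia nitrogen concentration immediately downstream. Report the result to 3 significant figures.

5.19 mg/L

After mixing, C = (1010·0.1300 + 143.0·20.00 + 116.0·31.00) / 1269 = 6587/1269 = 5.191 mg/L.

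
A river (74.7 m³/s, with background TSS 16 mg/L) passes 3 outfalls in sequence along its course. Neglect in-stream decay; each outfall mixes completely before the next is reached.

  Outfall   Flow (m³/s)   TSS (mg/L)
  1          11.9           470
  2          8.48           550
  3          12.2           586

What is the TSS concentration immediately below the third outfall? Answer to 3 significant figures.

173 mg/L

Outfall 1: combined Q = 86.60 m³/s; C = (74.70·16.00 + 11.90·470.0)/86.60 = 78.39 mg/L.
Outfall 2: combined Q = 95.08 m³/s; C = (86.60·78.39 + 8.480·550.0)/95.08 = 120.4 mg/L.
Outfall 3: combined Q = 107.3 m³/s; C = (95.08·120.4 + 12.20·586.0)/107.3 = 173.4 mg/L.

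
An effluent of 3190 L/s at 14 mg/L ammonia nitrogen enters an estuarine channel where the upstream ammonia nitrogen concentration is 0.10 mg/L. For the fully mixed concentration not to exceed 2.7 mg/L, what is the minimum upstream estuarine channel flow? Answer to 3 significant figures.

13900 L/s

Set C_mix = 2.7: (Q·0.1000 + 3190·14.00) / (Q + 3190) = 2.7
→ Q = 3190·(14.00 − 2.7)/(2.7 − 0.1000) = 13860 L/s.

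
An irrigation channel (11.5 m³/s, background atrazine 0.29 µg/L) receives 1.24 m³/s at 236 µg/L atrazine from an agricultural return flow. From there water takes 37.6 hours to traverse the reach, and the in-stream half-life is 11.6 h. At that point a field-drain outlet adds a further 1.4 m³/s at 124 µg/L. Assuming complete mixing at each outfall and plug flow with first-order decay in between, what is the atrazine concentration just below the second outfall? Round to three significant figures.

Mass balance: C = (11.50·0.2900 + 1.240·236.0) / 12.74 = 296.0/12.74 = 23.23 µg/L; combined flow 12.74 m³/s.
Half-life 11.6 h → k = ln 2 / 11.6 = 0.05975 h⁻¹ = 1.434 d⁻¹.
First-order decay: C = 23.23·exp(−k·t) = 23.23·0.1057 = 2.457 µg/L.
At the second outfall, C = (12.74·2.457 + 1.400·124.0) / (12.74 + 1.400) = 14.49 µg/L.

14.5 µg/L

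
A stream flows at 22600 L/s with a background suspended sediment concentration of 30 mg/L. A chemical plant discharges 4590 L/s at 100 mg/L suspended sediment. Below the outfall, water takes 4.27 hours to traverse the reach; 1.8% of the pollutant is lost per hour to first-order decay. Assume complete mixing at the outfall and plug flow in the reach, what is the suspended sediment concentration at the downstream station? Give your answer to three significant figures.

38.7 mg/L

Mixed concentration C = ΣQC/ΣQ = (22600·30.00 + 4590·100.0) / 27190 = 1137000/27190 = 41.82 mg/L.
1.8%/h lost → k = −ln(1 − 0.018) = 0.01816 h⁻¹.
Applying C = C₀e^(−kt): 41.82 × 0.9254 = 38.70 mg/L.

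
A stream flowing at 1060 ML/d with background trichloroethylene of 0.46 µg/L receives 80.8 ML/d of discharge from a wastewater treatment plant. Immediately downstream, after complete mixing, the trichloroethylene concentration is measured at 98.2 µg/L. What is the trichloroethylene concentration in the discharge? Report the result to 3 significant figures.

1380 µg/L

Mass balance: 1060·0.4600 + 80.80·Cₑ = 1141·98.20
→ Cₑ = (1141·98.20 − 1060·0.4600) / 80.80 = 1380 µg/L.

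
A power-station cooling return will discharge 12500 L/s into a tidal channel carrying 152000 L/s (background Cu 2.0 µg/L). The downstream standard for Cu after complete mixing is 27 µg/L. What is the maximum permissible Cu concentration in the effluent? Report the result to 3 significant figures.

331 µg/L

At the limit, (Qr·Cr + Qe·Cₑ)/(Qr + Qe) = 27:
Cₑ = (164500·27 − 152000·2.000) / 12500 = 331.0 µg/L.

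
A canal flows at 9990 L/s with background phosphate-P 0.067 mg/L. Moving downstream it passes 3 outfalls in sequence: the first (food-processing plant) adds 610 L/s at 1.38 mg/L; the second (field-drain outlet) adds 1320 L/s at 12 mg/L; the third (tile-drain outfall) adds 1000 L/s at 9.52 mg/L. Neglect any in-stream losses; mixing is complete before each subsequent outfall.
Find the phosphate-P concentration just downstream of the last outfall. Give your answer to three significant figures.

2.08 mg/L

After outfall 1: Q = 9990 + 610.0 = 10600 L/s; C = (9990·0.06700 + 610.0·1.380)/10600 = 0.1426 mg/L.
After outfall 2: Q = 10600 + 1320 = 11920 L/s; C = (10600·0.1426 + 1320·12.00)/11920 = 1.456 mg/L.
After outfall 3: Q = 11920 + 1000 = 12920 L/s; C = (11920·1.456 + 1000·9.520)/12920 = 2.080 mg/L.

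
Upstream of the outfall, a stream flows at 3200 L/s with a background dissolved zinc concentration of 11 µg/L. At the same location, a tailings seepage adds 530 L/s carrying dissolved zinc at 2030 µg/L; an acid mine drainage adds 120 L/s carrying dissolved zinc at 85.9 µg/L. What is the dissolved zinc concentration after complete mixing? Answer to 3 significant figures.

Conservation of mass: C = (3200·11.00 + 530.0·2030 + 120.0·85.90) / 3850 = 1121000/3850 = 291.3 µg/L.

291 µg/L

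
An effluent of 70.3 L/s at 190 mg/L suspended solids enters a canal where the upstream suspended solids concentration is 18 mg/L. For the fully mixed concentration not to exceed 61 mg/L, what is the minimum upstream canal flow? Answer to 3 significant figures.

211 L/s

Set C_mix = 61: (Q·18.00 + 70.30·190.0) / (Q + 70.30) = 61
→ Q = 70.30·(190.0 − 61)/(61 − 18.00) = 210.9 L/s.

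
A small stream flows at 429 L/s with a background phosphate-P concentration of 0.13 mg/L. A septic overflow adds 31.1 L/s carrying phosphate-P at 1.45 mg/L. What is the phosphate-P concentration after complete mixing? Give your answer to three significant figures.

Mixed concentration C = ΣQC/ΣQ = (429.0·0.1300 + 31.10·1.450) / 460.1 = 100.9/460.1 = 0.2192 mg/L.

0.219 mg/L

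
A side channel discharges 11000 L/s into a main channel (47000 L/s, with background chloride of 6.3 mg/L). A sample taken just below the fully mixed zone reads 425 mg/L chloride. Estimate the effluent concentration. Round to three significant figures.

2210 mg/L

Mass balance: 47000·6.300 + 11000·Cₑ = 58000·425.0
→ Cₑ = (58000·425.0 − 47000·6.300) / 11000 = 2214 mg/L.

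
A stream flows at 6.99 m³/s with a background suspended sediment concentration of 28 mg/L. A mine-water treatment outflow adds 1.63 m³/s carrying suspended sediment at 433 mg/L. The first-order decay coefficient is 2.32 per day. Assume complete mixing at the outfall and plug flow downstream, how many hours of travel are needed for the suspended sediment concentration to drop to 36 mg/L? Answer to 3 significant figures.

11.0 h

After mixing, C = (6.990·28.00 + 1.630·433.0) / 8.620 = 901.5/8.620 = 104.6 mg/L.
104.6·exp(−k·t) = 36 → t = ln(104.6/36)/k = 39720 s = 11.03 h.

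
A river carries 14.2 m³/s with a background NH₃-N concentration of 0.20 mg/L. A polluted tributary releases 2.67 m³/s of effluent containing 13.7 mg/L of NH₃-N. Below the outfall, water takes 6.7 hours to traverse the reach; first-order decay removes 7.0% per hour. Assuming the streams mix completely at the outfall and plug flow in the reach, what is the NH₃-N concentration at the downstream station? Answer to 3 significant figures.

After mixing, C = (14.20·0.2000 + 2.670·13.70) / 16.87 = 39.42/16.87 = 2.337 mg/L.
7.0%/h lost → k = −ln(1 − 0.07) = 0.07257 h⁻¹.
Decay over the reach: 2.337·exp(−kt) = 2.337·0.6149 = 1.437 mg/L.

1.44 mg/L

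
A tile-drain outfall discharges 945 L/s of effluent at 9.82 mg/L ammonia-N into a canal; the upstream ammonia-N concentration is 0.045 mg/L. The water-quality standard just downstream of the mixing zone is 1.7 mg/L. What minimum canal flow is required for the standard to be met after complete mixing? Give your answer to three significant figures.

4640 L/s

Set C_mix = 1.7: (Q·0.04500 + 945.0·9.820) / (Q + 945.0) = 1.7
→ Q = 945.0·(9.820 − 1.7)/(1.7 − 0.04500) = 4636 L/s.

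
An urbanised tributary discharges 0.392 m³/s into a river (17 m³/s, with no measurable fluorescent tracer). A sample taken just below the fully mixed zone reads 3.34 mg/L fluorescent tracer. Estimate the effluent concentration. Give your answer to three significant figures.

148 mg/L

Mass balance: 17.00·0 + 0.3920·Cₑ = 17.39·3.340
→ Cₑ = (17.39·3.340 − 17.00·0) / 0.3920 = 148.2 mg/L.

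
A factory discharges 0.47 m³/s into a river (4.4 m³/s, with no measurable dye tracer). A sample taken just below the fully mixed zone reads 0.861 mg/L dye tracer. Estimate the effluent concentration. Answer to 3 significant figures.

8.92 mg/L

Mass balance: 4.400·0 + 0.4700·Cₑ = 4.870·0.8610
→ Cₑ = (4.870·0.8610 − 4.400·0) / 0.4700 = 8.921 mg/L.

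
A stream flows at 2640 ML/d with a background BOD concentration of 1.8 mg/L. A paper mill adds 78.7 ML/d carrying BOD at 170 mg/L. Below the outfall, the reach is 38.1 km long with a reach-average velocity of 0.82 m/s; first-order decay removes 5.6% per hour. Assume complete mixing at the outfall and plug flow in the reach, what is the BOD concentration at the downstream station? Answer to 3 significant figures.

Conservation of mass: C = (2640·1.800 + 78.70·170.0) / 2719 = 18130/2719 = 6.669 mg/L.
Travel time t = 38.1·1000 / 0.82 = 46460 s = 12.91 h.
5.6%/h lost → k = −ln(1 − 0.056) = 0.05763 h⁻¹.
Decay over the reach: 6.669·exp(−kt) = 6.669·0.4753 = 3.170 mg/L.

3.17 mg/L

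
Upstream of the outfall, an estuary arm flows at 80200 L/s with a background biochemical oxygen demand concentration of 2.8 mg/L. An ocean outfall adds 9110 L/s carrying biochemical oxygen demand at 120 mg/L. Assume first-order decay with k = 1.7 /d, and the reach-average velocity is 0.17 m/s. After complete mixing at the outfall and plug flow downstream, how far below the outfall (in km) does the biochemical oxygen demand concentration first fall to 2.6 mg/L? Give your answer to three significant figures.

Mixed concentration C = ΣQC/ΣQ = (80200·2.800 + 9110·120.0) / 89310 = 1318000/89310 = 14.75 mg/L.
Set 14.75·exp(−k·t) = 2.6 → t = ln(14.75/2.6)/k = 88230 s = 24.51 h.
Distance = v·t = 0.17·88230 = 15000 m = 15.00 km.

15.0 km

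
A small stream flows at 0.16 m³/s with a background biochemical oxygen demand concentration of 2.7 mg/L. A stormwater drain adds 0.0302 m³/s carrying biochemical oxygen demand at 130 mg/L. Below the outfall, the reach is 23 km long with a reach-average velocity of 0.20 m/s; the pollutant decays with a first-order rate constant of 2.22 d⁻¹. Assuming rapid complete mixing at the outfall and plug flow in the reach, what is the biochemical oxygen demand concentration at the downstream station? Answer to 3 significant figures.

1.19 mg/L

Flow-weighted average: C = (0.1600·2.700 + 0.03020·130.0) / 0.1902 = 4.358/0.1902 = 22.91 mg/L.
Travel time t = 23·1000 / 0.20 = 115000 s = 31.94 h.
First-order decay: C = 22.91·exp(−k·t) = 22.91·0.05209 = 1.193 mg/L.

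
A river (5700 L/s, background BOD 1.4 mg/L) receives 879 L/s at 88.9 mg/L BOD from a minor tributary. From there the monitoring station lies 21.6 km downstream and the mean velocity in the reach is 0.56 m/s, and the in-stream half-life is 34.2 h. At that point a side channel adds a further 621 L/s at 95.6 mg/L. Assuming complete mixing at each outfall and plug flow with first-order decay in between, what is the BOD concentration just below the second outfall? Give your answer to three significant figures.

17.9 mg/L

Flow-weighted average: C = (5700·1.400 + 879.0·88.90) / 6579 = 86120/6579 = 13.09 mg/L; combined flow 6579 L/s.
Travel time t = 21.6·1000 / 0.56 = 38570 s = 10.71 h.
Half-life 34.2 h → k = ln 2 / 34.2 = 0.02027 h⁻¹ = 0.4864 d⁻¹.
Decay over the reach: 13.09·exp(−kt) = 13.09·0.8048 = 10.54 mg/L.
Second outfall: C = (6579·10.54 + 621.0·95.60)/7200 = 17.87 mg/L.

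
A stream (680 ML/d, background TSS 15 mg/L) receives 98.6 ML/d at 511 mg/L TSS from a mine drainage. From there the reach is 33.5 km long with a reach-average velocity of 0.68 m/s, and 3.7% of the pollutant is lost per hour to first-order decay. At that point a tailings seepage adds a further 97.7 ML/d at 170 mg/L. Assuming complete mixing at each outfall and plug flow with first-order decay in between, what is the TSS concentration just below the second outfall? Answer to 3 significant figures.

60.2 mg/L

After mixing, C = (680.0·15.00 + 98.60·511.0) / 778.6 = 60580/778.6 = 77.81 mg/L; combined flow 778.6 ML/d.
Travel time t = 33.5·1000 / 0.68 = 49260 s = 13.68 h.
3.7%/h lost → k = −ln(1 − 0.037) = 0.03770 h⁻¹.
First-order decay: C = 77.81·exp(−k·t) = 77.81·0.5969 = 46.45 mg/L.
At the second outfall, C = (778.6·46.45 + 97.70·170.0) / (778.6 + 97.70) = 60.22 mg/L.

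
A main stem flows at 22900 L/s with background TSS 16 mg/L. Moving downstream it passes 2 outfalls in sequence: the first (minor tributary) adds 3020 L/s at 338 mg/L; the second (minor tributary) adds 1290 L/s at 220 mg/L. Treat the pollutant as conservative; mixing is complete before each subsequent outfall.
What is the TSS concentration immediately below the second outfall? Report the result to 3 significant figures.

61.4 mg/L

After outfall 1: Q = 22900 + 3020 = 25920 L/s; C = (22900·16.00 + 3020·338.0)/25920 = 53.52 mg/L.
After outfall 2: Q = 25920 + 1290 = 27210 L/s; C = (25920·53.52 + 1290·220.0)/27210 = 61.41 mg/L.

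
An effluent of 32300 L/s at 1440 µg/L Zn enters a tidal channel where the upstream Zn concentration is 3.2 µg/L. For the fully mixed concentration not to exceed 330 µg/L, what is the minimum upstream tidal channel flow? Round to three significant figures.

110000 L/s

Set C_mix = 330: (Q·3.200 + 32300·1440) / (Q + 32300) = 330
→ Q = 32300·(1440 − 330)/(330 − 3.200) = 109700 L/s.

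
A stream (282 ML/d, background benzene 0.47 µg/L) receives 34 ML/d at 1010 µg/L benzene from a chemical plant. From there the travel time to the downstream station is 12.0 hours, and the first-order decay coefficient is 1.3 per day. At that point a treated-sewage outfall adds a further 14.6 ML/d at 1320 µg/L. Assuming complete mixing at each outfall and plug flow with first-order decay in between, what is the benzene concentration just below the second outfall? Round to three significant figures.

Conservation of mass: C = (282.0·0.4700 + 34.00·1010) / 316.0 = 34470/316.0 = 109.1 µg/L; combined flow 316.0 ML/d.
After decay, C = 109.1 × e^(−kt) = 109.1 × 0.5220 = 56.95 µg/L.
At the second outfall, C = (316.0·56.95 + 14.60·1320) / (316.0 + 14.60) = 112.7 µg/L.

113 µg/L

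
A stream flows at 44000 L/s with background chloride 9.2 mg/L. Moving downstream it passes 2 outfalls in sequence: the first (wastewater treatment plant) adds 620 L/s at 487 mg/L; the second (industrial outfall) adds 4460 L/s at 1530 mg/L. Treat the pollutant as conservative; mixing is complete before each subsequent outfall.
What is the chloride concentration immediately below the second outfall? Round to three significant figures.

153 mg/L

Outfall 1: combined Q = 44620 L/s; C = (44000·9.200 + 620.0·487.0)/44620 = 15.84 mg/L.
Outfall 2: combined Q = 49080 L/s; C = (44620·15.84 + 4460·1530)/49080 = 153.4 mg/L.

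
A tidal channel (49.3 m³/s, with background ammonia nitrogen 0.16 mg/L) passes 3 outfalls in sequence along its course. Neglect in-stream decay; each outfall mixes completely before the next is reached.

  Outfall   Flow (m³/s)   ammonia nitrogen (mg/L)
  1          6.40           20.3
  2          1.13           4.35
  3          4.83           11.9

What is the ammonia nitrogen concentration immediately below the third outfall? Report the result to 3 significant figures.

After outfall 1: Q = 49.30 + 6.400 = 55.70 m³/s; C = (49.30·0.1600 + 6.400·20.30)/55.70 = 2.474 mg/L.
After outfall 2: Q = 55.70 + 1.130 = 56.83 m³/s; C = (55.70·2.474 + 1.130·4.350)/56.83 = 2.511 mg/L.
After outfall 3: Q = 56.83 + 4.830 = 61.66 m³/s; C = (56.83·2.511 + 4.830·11.90)/61.66 = 3.247 mg/L.

3.25 mg/L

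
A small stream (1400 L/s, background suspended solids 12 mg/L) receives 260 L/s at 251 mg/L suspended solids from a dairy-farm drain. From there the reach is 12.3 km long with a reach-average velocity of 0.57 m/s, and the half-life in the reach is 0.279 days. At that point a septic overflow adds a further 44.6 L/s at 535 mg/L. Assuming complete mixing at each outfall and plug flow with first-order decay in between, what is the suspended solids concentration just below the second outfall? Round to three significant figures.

39.9 mg/L

After mixing, C = (1400·12.00 + 260.0·251.0) / 1660 = 82060/1660 = 49.43 mg/L; combined flow 1660 L/s.
Travel time t = 12.3·1000 / 0.57 = 21580 s = 5.994 h.
Half-life 0.279 d → k = ln 2 / 0.279 = 2.484 d⁻¹.
Decay over the reach: 49.43·exp(−kt) = 49.43·0.5377 = 26.58 mg/L.
Second outfall: C = (1660·26.58 + 44.60·535.0)/1705 = 39.88 mg/L.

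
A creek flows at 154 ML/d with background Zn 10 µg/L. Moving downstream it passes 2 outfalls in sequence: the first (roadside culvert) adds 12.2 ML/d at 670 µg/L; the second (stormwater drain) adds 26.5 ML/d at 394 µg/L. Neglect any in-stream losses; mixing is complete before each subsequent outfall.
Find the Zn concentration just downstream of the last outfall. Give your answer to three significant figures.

105 µg/L

Below outfall 1: Q → 166.2 ML/d, C = (154.0·10.00 + 12.20·670.0)/166.2 = 58.45 µg/L.
Below outfall 2: Q → 192.7 ML/d, C = (166.2·58.45 + 26.50·394.0)/192.7 = 104.6 µg/L.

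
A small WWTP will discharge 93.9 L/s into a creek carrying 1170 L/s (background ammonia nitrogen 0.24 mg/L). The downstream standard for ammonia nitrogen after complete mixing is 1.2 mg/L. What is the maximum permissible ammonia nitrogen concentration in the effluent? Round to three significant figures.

At the limit, (Qr·Cr + Qe·Cₑ)/(Qr + Qe) = 1.2:
Cₑ = (1264·1.2 − 1170·0.2400) / 93.90 = 13.16 mg/L.

13.2 mg/L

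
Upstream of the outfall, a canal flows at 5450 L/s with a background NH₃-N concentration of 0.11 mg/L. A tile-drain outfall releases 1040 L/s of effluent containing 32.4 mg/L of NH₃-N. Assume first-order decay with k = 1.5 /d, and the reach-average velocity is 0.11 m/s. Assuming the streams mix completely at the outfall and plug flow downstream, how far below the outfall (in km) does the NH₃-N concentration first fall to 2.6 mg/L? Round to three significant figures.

4.49 km

Conservation of mass: C = (5450·0.1100 + 1040·32.40) / 6490 = 34300/6490 = 5.284 mg/L.
Set 5.284·exp(−k·t) = 2.6 → t = ln(5.284/2.6)/k = 40850 s = 11.35 h.
Distance = v·t = 0.11·40850 = 4494 m = 4.494 km.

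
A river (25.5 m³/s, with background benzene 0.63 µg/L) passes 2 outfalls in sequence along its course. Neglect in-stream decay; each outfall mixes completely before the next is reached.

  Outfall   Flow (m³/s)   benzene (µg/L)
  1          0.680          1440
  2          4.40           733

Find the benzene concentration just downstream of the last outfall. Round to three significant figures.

138 µg/L

Outfall 1: combined Q = 26.18 m³/s; C = (25.50·0.6300 + 0.6800·1440)/26.18 = 38.02 µg/L.
Outfall 2: combined Q = 30.58 m³/s; C = (26.18·38.02 + 4.400·733.0)/30.58 = 138.0 µg/L.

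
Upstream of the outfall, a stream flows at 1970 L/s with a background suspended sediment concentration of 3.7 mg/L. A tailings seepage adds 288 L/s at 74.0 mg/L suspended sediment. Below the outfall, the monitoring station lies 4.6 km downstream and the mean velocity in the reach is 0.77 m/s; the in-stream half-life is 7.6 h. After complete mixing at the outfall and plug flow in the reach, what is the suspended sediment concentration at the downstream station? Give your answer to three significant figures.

Mass balance: C = (1970·3.700 + 288.0·74.00) / 2258 = 28600/2258 = 12.67 mg/L.
Travel time t = 4.6·1000 / 0.77 = 5974 s = 1.659 h.
Half-life 7.6 h → k = ln 2 / 7.6 = 0.09120 h⁻¹ = 2.189 d⁻¹.
Applying C = C₀e^(−kt): 12.67 × 0.8595 = 10.89 mg/L.

10.9 mg/L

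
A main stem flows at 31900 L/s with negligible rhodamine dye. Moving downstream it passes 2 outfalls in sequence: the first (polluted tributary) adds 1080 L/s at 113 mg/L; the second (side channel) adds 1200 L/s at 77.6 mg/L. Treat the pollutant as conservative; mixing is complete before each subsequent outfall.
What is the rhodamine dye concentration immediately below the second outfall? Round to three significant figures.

6.29 mg/L

Outfall 1: combined Q = 32980 L/s; C = (31900·0 + 1080·113.0)/32980 = 3.700 mg/L.
Outfall 2: combined Q = 34180 L/s; C = (32980·3.700 + 1200·77.60)/34180 = 6.295 mg/L.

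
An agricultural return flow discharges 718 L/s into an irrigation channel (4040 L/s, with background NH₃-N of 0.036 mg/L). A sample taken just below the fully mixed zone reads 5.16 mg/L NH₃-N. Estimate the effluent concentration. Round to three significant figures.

34.0 mg/L

Mass balance: 4040·0.03600 + 718.0·Cₑ = 4758·5.160
→ Cₑ = (4758·5.160 − 4040·0.03600) / 718.0 = 33.99 mg/L.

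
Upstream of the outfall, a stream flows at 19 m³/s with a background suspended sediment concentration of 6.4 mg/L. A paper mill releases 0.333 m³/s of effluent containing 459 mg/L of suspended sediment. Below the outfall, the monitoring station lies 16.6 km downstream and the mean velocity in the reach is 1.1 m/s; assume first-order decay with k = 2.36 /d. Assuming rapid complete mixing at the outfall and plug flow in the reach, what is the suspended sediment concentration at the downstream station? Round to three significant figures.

Conservation of mass: C = (19.00·6.400 + 0.3330·459.0) / 19.33 = 274.4/19.33 = 14.20 mg/L.
Travel time t = 16.6·1000 / 1.1 = 15090 s = 4.192 h.
First-order decay: C = 14.20·exp(−k·t) = 14.20·0.6622 = 9.400 mg/L.

9.40 mg/L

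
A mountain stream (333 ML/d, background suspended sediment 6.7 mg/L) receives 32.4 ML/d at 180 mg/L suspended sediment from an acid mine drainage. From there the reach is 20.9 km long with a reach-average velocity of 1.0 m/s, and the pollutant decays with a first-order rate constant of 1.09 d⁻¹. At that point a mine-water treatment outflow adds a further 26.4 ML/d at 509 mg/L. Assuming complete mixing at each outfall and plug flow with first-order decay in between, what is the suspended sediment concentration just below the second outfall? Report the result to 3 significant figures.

After mixing, C = (333.0·6.700 + 32.40·180.0) / 365.4 = 8063/365.4 = 22.07 mg/L; combined flow 365.4 ML/d.
Travel time t = 20.9·1000 / 1.0 = 20900 s = 5.806 h.
Applying C = C₀e^(−kt): 22.07 × 0.7682 = 16.95 mg/L.
At the second outfall, C = (365.4·16.95 + 26.40·509.0) / (365.4 + 26.40) = 50.11 mg/L.

50.1 mg/L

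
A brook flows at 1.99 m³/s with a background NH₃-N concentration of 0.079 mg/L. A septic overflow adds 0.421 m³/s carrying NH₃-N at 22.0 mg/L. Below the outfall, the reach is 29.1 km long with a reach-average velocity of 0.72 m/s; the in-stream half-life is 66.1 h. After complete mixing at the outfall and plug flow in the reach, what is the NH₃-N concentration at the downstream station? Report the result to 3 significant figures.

Flow-weighted average: C = (1.990·0.07900 + 0.4210·22.00) / 2.411 = 9.419/2.411 = 3.907 mg/L.
Travel time t = 29.1·1000 / 0.72 = 40420 s = 11.23 h.
Half-life 66.1 h → k = ln 2 / 66.1 = 0.01049 h⁻¹ = 0.2517 d⁻¹.
First-order decay: C = 3.907·exp(−k·t) = 3.907·0.8889 = 3.473 mg/L.

3.47 mg/L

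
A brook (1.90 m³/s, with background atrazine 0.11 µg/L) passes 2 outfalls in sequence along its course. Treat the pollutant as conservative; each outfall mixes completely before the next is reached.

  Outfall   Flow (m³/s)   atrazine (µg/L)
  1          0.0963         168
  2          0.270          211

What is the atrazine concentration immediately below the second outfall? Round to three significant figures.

32.4 µg/L

Below outfall 1: Q → 1.996 m³/s, C = (1.900·0.1100 + 0.09630·168.0)/1.996 = 8.209 µg/L.
Below outfall 2: Q → 2.266 m³/s, C = (1.996·8.209 + 0.2700·211.0)/2.266 = 32.37 µg/L.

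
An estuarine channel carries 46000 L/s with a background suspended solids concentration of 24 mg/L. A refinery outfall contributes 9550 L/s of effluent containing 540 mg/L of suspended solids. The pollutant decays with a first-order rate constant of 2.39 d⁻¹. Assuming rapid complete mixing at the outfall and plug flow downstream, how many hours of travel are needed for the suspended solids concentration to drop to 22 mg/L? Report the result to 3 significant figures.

After mixing, C = (46000·24.00 + 9550·540.0) / 55550 = 6261000/55550 = 112.7 mg/L.
112.7·exp(−k·t) = 22 → t = ln(112.7/22)/k = 59060 s = 16.41 h.

16.4 h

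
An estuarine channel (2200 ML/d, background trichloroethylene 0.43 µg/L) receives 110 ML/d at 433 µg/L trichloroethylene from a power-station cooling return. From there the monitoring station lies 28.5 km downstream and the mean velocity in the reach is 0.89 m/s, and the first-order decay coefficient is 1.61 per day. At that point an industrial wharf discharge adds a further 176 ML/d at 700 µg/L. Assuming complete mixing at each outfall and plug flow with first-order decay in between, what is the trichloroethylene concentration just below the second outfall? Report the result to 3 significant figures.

Mass balance: C = (2200·0.4300 + 110.0·433.0) / 2310 = 48580/2310 = 21.03 µg/L; combined flow 2310 ML/d.
Travel time t = 28.5·1000 / 0.89 = 32020 s = 8.895 h.
Decay over the reach: 21.03·exp(−kt) = 21.03·0.5506 = 11.58 µg/L.
Second outfall: C = (2310·11.58 + 176.0·700.0)/2486 = 60.32 µg/L.

60.3 µg/L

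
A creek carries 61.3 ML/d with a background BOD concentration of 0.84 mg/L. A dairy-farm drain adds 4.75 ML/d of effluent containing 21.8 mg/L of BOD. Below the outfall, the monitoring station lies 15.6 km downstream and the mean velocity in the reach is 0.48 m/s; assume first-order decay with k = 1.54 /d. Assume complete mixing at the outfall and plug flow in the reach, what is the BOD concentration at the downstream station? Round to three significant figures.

1.32 mg/L

After mixing, C = (61.30·0.8400 + 4.750·21.80) / 66.05 = 155.0/66.05 = 2.347 mg/L.
Travel time t = 15.6·1000 / 0.48 = 32500 s = 9.028 h.
After decay, C = 2.347 × e^(−kt) = 2.347 × 0.5603 = 1.315 mg/L.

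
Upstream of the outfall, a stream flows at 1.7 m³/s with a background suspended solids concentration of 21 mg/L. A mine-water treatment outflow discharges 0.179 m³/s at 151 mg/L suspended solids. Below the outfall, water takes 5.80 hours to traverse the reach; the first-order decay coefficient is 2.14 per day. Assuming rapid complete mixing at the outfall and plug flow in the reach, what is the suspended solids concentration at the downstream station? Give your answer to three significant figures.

19.9 mg/L

Mass balance: C = (1.700·21.00 + 0.1790·151.0) / 1.879 = 62.73/1.879 = 33.38 mg/L.
Applying C = C₀e^(−kt): 33.38 × 0.5962 = 19.90 mg/L.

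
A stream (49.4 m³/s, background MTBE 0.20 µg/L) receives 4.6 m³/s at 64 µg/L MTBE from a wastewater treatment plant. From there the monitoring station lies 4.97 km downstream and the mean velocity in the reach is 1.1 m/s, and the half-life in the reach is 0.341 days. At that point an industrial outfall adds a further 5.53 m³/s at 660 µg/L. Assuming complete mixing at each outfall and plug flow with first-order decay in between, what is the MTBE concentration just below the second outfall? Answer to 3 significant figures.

65.9 µg/L

Mass balance: C = (49.40·0.2000 + 4.600·64.00) / 54.00 = 304.3/54.00 = 5.635 µg/L; combined flow 54.00 m³/s.
Travel time t = 4.97·1000 / 1.1 = 4518 s = 1.255 h.
Half-life 0.341 d → k = ln 2 / 0.341 = 2.033 d⁻¹.
Decay over the reach: 5.635·exp(−kt) = 5.635·0.8992 = 5.067 µg/L.
At the second outfall, C = (54.00·5.067 + 5.530·660.0) / (54.00 + 5.530) = 65.91 µg/L.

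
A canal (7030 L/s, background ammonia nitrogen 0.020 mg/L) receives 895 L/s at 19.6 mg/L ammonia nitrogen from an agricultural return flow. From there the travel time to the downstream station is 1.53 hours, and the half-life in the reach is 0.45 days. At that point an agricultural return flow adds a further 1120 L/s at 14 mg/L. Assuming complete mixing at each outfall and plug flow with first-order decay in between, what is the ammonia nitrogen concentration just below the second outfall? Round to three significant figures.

Mass balance: C = (7030·0.02000 + 895.0·19.60) / 7925 = 17680/7925 = 2.231 mg/L; combined flow 7925 L/s.
Half-life 0.45 d → k = ln 2 / 0.45 = 1.540 d⁻¹.
First-order decay: C = 2.231·exp(−k·t) = 2.231·0.9065 = 2.023 mg/L.
Second outfall: C = (7925·2.023 + 1120·14.00)/9045 = 3.506 mg/L.

3.51 mg/L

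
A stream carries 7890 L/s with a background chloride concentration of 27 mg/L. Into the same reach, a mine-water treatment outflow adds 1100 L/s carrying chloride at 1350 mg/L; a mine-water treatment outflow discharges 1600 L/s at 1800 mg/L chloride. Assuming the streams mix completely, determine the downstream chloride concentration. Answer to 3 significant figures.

Mixed concentration C = ΣQC/ΣQ = (7890·27.00 + 1100·1350 + 1600·1800) / 10590 = 4578000/10590 = 432.3 mg/L.

432 mg/L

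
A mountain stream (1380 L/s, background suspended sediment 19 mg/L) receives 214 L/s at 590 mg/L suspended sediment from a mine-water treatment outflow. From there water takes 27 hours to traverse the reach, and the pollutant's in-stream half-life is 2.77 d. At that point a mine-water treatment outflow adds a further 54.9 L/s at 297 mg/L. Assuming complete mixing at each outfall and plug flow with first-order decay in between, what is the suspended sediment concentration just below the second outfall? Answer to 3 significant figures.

Mass balance: C = (1380·19.00 + 214.0·590.0) / 1594 = 152500/1594 = 95.66 mg/L; combined flow 1594 L/s.
Half-life 2.77 d → k = ln 2 / 2.77 = 0.2502 d⁻¹.
After decay, C = 95.66 × e^(−kt) = 95.66 × 0.7546 = 72.19 mg/L.
Second outfall: C = (1594·72.19 + 54.90·297.0)/1649 = 79.67 mg/L.

79.7 mg/L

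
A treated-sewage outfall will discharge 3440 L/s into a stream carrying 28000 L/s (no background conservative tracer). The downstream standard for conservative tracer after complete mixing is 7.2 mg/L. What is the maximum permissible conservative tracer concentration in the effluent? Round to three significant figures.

65.8 mg/L

At the limit, (Qr·Cr + Qe·Cₑ)/(Qr + Qe) = 7.2:
Cₑ = (31440·7.2 − 28000·0) / 3440 = 65.80 mg/L.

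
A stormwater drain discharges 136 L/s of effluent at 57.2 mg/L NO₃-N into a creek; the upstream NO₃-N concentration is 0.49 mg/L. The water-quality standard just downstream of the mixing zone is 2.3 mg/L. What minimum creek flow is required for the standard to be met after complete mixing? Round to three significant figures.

Set C_mix = 2.3: (Q·0.4900 + 136.0·57.20) / (Q + 136.0) = 2.3
→ Q = 136.0·(57.20 − 2.3)/(2.3 − 0.4900) = 4125 L/s.

4130 L/s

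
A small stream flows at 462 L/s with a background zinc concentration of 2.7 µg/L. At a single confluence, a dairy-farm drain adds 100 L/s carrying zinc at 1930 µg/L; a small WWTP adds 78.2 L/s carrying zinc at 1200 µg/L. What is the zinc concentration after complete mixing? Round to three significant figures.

450 µg/L

Mixed concentration C = ΣQC/ΣQ = (462.0·2.700 + 100.0·1930 + 78.20·1200) / 640.2 = 288100/640.2 = 450.0 µg/L.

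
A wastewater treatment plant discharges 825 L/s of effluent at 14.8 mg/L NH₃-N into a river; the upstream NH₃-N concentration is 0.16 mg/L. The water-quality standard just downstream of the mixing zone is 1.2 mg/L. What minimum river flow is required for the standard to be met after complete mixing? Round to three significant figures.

Set C_mix = 1.2: (Q·0.1600 + 825.0·14.80) / (Q + 825.0) = 1.2
→ Q = 825.0·(14.80 − 1.2)/(1.2 − 0.1600) = 10790 L/s.

10800 L/s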